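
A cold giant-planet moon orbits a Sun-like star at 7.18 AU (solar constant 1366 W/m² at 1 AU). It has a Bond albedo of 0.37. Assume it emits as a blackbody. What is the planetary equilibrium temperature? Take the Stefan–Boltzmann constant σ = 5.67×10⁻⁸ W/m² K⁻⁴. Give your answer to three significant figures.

92.6 K

Flux at the orbit: S = 1366/(7.18)² = 26.50 W/m².
Averaging over the sphere, the absorbed flux is S(1−α)/4 = 4.173 W/m².
In equilibrium σT⁴ equals this, so T = 92.62 K.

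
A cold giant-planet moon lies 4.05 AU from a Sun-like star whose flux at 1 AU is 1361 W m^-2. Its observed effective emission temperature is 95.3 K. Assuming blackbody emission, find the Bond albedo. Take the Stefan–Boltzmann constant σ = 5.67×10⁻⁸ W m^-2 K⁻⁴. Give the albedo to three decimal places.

0.775

By the inverse-square law, S = 1361/4.05² = 82.98 W m^-2.
From σT⁴ = S(1−α)/4 we invert for α: 1−α = 4σT⁴/S.
4σT⁴ = 4·5.67×10⁻⁸·(95.3)⁴ = 18.71 W m^-2.
Hence α = 1 − 18.71/82.98 = 0.7745.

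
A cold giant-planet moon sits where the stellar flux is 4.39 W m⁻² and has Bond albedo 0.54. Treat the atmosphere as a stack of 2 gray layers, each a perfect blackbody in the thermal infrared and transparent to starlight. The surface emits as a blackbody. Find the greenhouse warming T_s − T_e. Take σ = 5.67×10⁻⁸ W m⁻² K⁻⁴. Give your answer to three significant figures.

17.3 kelvin

The effective emission temperature is T_e = [S(1−α)/(4σ)]^¼ = 54.63 K.
T_s = (N+1)^(1/4)·T_e = 71.89 K.
Warming: T_s − T_e = 17.27 K.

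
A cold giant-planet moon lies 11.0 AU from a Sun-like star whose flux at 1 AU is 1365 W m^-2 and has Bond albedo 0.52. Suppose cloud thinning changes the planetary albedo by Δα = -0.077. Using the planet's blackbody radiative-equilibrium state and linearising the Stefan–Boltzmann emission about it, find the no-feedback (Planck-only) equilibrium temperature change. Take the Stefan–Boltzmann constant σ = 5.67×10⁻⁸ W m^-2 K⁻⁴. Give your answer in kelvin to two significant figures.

2.8 K

By the inverse-square law, S = 1365/11.0² = 11.28 W m^-2.
The baseline emission temperature is T_e = 69.90 K.
TOA radiative forcing: ΔF = −S·Δα/4 = −11.28·(-0.077)/4 = 0.2172 W m^-2.
The Planck feedback parameter is 4σT_e³ = 0.07746 W m^-2/K.
Hence the no-feedback warming is ΔF/(4σT_e³) = 2.80 K.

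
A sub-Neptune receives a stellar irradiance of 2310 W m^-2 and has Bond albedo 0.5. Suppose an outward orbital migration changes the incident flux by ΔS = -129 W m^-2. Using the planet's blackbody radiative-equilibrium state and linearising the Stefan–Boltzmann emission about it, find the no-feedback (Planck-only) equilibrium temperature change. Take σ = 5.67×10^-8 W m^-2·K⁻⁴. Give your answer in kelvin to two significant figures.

-3.7 kelvin

The baseline emission temperature is T_e = 267.1 K.
TOA radiative forcing: ΔF = (1−α)ΔS/4 = 0.5·(-129)/4 = -16.12 W m^-2.
Planck response: λ_P = 4σT_e³ = 4·5.67×10⁻⁸·(267.1)³ = 4.324 W m^-2/K.
So ΔT₀ = -16.12/4.324 = -3.73 K.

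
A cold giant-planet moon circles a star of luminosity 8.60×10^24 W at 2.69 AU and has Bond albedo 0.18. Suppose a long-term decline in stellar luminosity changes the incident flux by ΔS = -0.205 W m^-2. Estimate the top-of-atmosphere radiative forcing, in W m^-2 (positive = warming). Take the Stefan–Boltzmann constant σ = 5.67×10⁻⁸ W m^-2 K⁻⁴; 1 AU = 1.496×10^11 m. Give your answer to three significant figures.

-0.0420 W m^-2

Orbital distance: d = 2.69 AU = 4.024×10^11 m.
S = L/(4πd²) = 4.226 W m^-2.
Only a fraction (1−α) is absorbed and it's spread over 4πR², so ΔF = (1−α)ΔS/4 = -0.04202 W m^-2.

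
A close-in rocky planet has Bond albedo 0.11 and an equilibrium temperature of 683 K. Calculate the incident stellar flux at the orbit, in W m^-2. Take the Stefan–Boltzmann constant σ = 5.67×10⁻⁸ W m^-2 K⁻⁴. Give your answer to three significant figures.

55500 W m^-2

From S(1−α)/4 = σT⁴: S = 4σT⁴/(1−α).
σT⁴ = 5.67×10⁻⁸·(683)⁴ = 12340 W m^-2.
So S = 4×12340/(1−0.11) = 55450 W m^-2.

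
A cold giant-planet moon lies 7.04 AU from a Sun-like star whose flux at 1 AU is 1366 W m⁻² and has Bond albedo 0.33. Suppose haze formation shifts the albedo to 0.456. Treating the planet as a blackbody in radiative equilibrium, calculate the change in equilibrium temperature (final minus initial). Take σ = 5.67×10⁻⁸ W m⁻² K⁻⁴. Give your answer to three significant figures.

Flux at the orbit: S = 1366/(7.04)² = 27.56 W m⁻².
Initial: T₁ = [S(1−0.33)/(4σ)]^(1/4) = 94.99 K.
Final:   T₂ = [S(1−0.456)/(4σ)]^(1/4) = 90.17 K.
Change: 90.17 − 94.99 = -4.821 K.

-4.82 kelvin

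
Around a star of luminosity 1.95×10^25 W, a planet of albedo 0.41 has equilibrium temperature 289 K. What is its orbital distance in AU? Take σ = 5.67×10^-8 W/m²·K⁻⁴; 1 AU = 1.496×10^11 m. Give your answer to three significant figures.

0.161 AU

Energy balance gives S = 4σT⁴/(1−α) = 2682 W/m².
Then d = [L/(4πS)]^(1/2) = 2.406×10^10 m, i.e. 0.1608 AU.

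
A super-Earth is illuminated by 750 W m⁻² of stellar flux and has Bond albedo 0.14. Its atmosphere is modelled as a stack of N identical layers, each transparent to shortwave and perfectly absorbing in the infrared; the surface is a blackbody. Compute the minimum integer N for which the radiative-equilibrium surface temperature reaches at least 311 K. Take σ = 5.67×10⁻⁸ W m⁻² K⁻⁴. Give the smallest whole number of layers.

3

The effective emission temperature is T_e = [S(1−α)/(4σ)]^¼ = 230.9 K.
Since T_s⁴ = (N+1)T_e⁴, we need N ≥ (T_s/T_e)⁴ − 1 = 2.289.
So N ≥ 2.289; the smallest integer is N = 3.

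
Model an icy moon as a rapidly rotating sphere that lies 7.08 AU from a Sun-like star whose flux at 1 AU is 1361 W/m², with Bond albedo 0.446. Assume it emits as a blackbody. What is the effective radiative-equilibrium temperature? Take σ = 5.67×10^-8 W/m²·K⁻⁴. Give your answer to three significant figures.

90.2 kelvin

By the inverse-square law, S = 1361/7.08² = 27.15 W/m².
Absorbed flux (global mean): S(1−α)/4 = 27.15·0.554/4 = 3.760 W/m².
In equilibrium σT⁴ equals this, so T = 90.24 K.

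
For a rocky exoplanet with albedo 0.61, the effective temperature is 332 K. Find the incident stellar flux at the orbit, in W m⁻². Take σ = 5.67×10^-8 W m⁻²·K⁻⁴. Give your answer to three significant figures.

Invert the energy balance for S: S = 4σT⁴/(1−α).
The emitted flux is σT⁴ = 688.9 W m⁻².
S = 4·688.9/0.39 = 7065 W m⁻².

7070 W m⁻²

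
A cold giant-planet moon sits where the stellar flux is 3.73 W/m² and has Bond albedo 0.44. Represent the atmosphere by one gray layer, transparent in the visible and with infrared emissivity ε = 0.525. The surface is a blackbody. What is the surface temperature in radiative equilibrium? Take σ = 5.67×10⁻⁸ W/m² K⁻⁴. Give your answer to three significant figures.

Effective emission temperature (TOA balance): σT_e⁴ = S(1−α)/4 = 0.5222 W/m² → T_e = 55.09 K.
The surface balance (absorbed SW + ε·downward IR = σT_s⁴) with T_a⁴ = T_s⁴/2 reduces to T_s = T_e·[2/(2−ε)]^¼ = 59.45 K.

59.4 kelvin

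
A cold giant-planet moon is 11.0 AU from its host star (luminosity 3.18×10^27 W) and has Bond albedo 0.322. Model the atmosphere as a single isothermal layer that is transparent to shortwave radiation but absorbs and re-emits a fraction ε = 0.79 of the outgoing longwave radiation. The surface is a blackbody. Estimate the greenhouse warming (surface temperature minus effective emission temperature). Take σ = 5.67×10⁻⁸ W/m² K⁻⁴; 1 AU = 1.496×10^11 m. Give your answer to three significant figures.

17.3 K

Orbital distance: d = 11.0 AU = 1.646×10^12 m.
Spreading L over a sphere of radius d: S = 3.18×10^27/(4π·1.65×10^12²) = 93.45 W/m².
The planet radiates to space at T_e = [S(1−α)/(4σ)]^(1/4) = 129.3 K.
The surface balance (absorbed SW + ε·downward IR = σT_s⁴) with T_a⁴ = T_s⁴/2 reduces to T_s = T_e·[2/(2−ε)]^¼ = 146.6 K.
T_s − T_e = 146.6 − 129.3 = 17.31 K.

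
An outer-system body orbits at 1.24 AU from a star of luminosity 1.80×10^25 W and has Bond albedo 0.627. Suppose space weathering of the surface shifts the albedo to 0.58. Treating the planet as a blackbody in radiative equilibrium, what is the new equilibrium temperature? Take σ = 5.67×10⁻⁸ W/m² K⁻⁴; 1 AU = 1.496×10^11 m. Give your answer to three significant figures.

Orbital distance: d = 1.24 AU = 1.855×10^11 m.
Spreading L over a sphere of radius d: S = 1.80×10^25/(4π·1.86×10^11²) = 41.63 W/m².
With the new albedo, S(1−α₂)/4 = 4.371 W/m², so T₂ = 93.70 K.

93.7 kelvin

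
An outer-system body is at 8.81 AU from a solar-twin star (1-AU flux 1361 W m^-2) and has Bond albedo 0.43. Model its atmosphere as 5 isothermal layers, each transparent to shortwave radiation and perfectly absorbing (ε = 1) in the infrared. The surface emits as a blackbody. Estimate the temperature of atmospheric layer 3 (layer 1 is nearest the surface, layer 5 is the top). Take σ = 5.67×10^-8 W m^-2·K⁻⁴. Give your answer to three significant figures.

107 kelvin

Irradiance scales as 1/d², so S = 1361 W m^-2 × (1/8.81)² = 17.54 W m^-2.
Top-of-atmosphere balance: σT_e⁴ = S(1−α)/4 = 2.499 W m^-2 → T_e = 81.48 K.
Each opaque layer satisfies 2T_j⁴ = T_{j−1}⁴ + T_{j+1}⁴, giving T_k⁴ = (N+1−k)T_e⁴.
T_3 = (3)^(1/4)·81.48 = 107.2 K.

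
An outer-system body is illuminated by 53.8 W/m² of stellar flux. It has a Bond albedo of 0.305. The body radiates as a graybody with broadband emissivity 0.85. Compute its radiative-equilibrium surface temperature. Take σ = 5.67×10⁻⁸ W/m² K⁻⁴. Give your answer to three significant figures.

Absorbed flux (global mean): S(1−α)/4 = 53.80·0.695/4 = 9.348 W/m².
Radiative balance εσT⁴ = 9.348 gives T = [9.348/(0.85·σ)]^(1/4) = 118.0 K.

118 K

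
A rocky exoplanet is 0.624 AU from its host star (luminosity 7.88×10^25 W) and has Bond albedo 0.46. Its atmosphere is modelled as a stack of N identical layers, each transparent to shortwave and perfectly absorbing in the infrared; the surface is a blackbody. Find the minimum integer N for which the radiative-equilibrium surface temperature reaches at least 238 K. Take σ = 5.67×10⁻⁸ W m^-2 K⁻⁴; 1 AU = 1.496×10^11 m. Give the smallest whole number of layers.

1

d = 0.624 × 1.496×10^11 m = 9.335×10^10 m.
S = L/(4πd²) = 719.6 W m^-2.
OLR = S(1−α)/4 = 97.14 W m^-2; the top layer radiates at T_e = 203.5 K.
T_s = (N+1)^(1/4)·T_e ≥ 238 K requires N+1 ≥ (T_s/T_e)⁴ = (238/203.5)⁴ = 1.873.
The minimum whole number is N = 1.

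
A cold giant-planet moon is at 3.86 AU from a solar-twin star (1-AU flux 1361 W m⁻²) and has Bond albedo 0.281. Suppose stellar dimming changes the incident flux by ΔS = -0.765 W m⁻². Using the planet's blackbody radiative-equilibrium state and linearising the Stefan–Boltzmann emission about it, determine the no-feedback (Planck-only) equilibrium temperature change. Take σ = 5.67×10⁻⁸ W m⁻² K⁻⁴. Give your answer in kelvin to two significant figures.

Flux at the orbit: S = 1361/(3.86)² = 91.34 W m⁻².
Reference equilibrium: T_e = [S(1−α)/(4σ)]^(1/4) = 130.4 K.
Only a fraction (1−α) is absorbed and it's spread over 4πR², so ΔF = (1−α)ΔS/4 = -0.1375 W m⁻².
The Planck feedback parameter is 4σT_e³ = 0.5035 W m⁻²/K.
So ΔT₀ = -0.1375/0.5035 = -0.273 K.

-0.27 kelvin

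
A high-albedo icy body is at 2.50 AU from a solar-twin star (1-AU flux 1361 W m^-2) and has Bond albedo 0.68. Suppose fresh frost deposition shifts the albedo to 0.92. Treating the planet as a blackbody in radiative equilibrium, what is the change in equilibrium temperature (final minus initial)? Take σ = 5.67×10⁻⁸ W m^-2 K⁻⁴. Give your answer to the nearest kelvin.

-39 kelvin

Flux at the orbit: S = 1361/(2.50)² = 217.8 W m^-2.
Initial: T₁ = [S(1−0.68)/(4σ)]^(1/4) = 132.4 K.
Final:   T₂ = [S(1−0.92)/(4σ)]^(1/4) = 93.62 K.
Change: 93.62 − 132.4 = -38.78 K.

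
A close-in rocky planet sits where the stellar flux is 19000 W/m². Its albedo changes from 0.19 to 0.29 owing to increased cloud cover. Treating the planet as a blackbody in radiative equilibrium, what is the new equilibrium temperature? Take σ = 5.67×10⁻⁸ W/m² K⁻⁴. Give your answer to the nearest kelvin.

T₂ = [S(1−α₂)/(4σ)]^(1/4) = [19000·0.71/(4σ)]^(1/4) = 493.8 K.

494 kelvin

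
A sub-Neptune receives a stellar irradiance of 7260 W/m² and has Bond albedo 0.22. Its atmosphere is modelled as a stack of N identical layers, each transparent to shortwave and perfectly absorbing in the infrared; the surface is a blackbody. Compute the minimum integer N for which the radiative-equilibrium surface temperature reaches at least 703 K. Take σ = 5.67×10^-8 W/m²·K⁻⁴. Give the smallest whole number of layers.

Top-of-atmosphere balance: σT_e⁴ = S(1−α)/4 = 1416 W/m² → T_e = 397.5 K.
Need (N+1)T_e⁴ ≥ T_s⁴, i.e. N+1 ≥ (703/397.5)⁴ = 9.782.
Rounding up, N = 9.

9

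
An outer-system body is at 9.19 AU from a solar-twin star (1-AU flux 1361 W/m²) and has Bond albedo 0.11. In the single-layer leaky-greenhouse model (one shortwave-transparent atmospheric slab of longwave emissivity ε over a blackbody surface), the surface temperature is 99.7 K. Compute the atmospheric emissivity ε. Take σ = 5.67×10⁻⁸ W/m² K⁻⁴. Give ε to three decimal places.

Irradiance scales as 1/d², so S = 1361 W/m² × (1/9.19)² = 16.11 W/m².
Effective temperature: T_e = [S(1−α)/(4σ)]^(1/4) = 89.18 K.
T_s⁴ = T_e⁴·2/(2−ε) → ε = 2 − 2(T_e/T_s)⁴ = 2 − 2·(89.18/99.7)⁴ = 0.7200.

0.720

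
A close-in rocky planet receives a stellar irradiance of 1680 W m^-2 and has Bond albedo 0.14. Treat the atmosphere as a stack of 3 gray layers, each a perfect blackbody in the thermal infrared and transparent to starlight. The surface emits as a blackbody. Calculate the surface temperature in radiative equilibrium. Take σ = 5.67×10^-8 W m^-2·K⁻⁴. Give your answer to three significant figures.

400 K

OLR = S(1−α)/4 = 361.2 W m^-2; the top layer radiates at T_e = 282.5 K.
Layer-by-layer balance gives σT_s⁴ = (N+1)σT_e⁴, so T_s = 4^¼·282.5 = 399.5 K.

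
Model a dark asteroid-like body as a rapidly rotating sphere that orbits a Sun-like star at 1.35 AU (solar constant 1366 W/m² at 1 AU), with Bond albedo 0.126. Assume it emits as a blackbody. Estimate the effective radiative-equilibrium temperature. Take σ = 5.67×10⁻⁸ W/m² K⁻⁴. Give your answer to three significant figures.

232 K

Flux at the orbit: S = 1366/(1.35)² = 749.5 W/m².
Absorbed flux (global mean): S(1−α)/4 = 749.5·0.874/4 = 163.8 W/m².
Set σT⁴ = 163.8 → T = (163.8/σ)^(1/4) = 231.8 K.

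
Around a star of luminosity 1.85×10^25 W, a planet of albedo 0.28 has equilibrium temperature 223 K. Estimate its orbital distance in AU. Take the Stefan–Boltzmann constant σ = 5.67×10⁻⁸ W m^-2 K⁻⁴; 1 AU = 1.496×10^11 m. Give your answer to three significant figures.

0.291 AU

Energy balance gives S = 4σT⁴/(1−α) = 779.0 W m^-2.
Then d = [L/(4πS)]^(1/2) = 4.347×10^10 m, i.e. 0.2906 AU.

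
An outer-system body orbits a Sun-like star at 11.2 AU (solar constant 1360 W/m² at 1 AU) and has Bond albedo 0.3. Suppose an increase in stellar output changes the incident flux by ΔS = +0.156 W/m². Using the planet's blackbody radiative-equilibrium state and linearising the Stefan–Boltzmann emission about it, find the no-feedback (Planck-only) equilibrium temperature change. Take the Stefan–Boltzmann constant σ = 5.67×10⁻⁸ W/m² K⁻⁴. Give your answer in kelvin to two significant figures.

0.27 kelvin

Irradiance scales as 1/d², so S = 1360 W/m² × (1/11.2)² = 10.84 W/m².
The baseline emission temperature is T_e = 76.06 K.
ΔF = Δ[S(1−α)]/4 = (1−0.3)·+0.156/4 = 0.02730 W/m².
Linearising σT⁴ gives d(σT⁴)/dT = 4σT_e³ = 0.09978 W/m² per K.
ΔT₀ = ΔF/λ_P = 0.02730/0.09978 = 0.274 K.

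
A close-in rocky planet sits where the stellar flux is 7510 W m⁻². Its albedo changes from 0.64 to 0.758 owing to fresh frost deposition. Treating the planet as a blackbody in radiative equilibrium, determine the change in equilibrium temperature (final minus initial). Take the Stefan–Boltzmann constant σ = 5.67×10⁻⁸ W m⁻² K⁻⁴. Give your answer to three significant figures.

Initial: T₁ = [S(1−0.64)/(4σ)]^(1/4) = 330.4 K.
After:  T₂ = [7510·0.242/(4σ)]^(1/4) = 299.2 K.
ΔT = T₂ − T₁ = -31.23 K.

-31.2 K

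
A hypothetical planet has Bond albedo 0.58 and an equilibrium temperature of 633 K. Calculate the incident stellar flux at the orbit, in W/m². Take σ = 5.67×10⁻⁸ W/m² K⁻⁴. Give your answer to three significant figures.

From S(1−α)/4 = σT⁴: S = 4σT⁴/(1−α).
The emitted flux is σT⁴ = 9103 W/m².
S = 4·9103/0.42 = 86700 W/m².

86700 W/m²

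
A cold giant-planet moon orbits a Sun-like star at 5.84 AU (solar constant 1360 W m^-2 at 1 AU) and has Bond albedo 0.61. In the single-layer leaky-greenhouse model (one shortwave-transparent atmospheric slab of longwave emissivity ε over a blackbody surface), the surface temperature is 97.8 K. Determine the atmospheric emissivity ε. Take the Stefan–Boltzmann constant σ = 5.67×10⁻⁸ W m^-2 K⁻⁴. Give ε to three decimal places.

Flux at the orbit: S = 1360/(5.84)² = 39.88 W m^-2.
First, T_e = [39.88·(1−0.61)/(4σ)]^(1/4) = 91.00 K.
T_s⁴ = T_e⁴·2/(2−ε) → ε = 2 − 2(T_e/T_s)⁴ = 2 − 2·(91.00/97.8)⁴ = 0.5010.

0.501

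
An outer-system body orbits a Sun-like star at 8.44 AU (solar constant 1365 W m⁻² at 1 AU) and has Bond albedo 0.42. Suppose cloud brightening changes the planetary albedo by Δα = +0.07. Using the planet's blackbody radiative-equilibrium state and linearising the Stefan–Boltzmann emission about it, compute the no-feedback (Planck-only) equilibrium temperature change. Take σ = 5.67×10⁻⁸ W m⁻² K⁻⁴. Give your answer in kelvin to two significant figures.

By the inverse-square law, S = 1365/8.44² = 19.16 W m⁻².
The baseline emission temperature is T_e = 83.67 K.
TOA radiative forcing: ΔF = −S·Δα/4 = −19.16·(+0.07)/4 = -0.3353 W m⁻².
Linearising σT⁴ gives d(σT⁴)/dT = 4σT_e³ = 0.1328 W m⁻² per K.
ΔT₀ = ΔF/λ_P = -0.3353/0.1328 = -2.52 K.

-2.5 K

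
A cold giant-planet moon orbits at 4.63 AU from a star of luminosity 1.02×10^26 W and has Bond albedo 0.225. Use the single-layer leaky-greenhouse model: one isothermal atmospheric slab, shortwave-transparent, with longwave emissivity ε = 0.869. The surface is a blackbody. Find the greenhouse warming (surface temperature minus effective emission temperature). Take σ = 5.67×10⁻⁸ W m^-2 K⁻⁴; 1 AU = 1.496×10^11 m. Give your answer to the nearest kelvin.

d = 4.63 × 1.496×10^11 m = 6.926×10^11 m.
Flux at the orbit: S = L/(4πd²) = 1.02×10^26/(4π·(6.93×10^11)²) = 16.92 W m^-2.
At the top of the atmosphere, σT_e⁴ = S(1−α)/4 = 3.278 W m^-2, giving T_e = 87.20 K.
For a single slab of emissivity ε, T_s⁴ = 2T_e⁴/(2−ε); thus T_s = 87.20·(1.768)^(1/4) = 100.6 K.
Greenhouse warming: T_s − T_e = 13.36 K.

13 K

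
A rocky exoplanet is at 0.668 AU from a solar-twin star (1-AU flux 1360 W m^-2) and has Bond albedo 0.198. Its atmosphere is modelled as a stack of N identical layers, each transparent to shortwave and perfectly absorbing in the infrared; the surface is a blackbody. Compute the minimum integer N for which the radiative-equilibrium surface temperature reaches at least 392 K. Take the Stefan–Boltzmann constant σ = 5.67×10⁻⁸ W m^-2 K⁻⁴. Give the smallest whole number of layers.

By the inverse-square law, S = 1360/0.668² = 3048 W m^-2.
OLR = S(1−α)/4 = 611.1 W m^-2; the top layer radiates at T_e = 322.2 K.
Need (N+1)T_e⁴ ≥ T_s⁴, i.e. N+1 ≥ (392/322.2)⁴ = 2.191.
So N ≥ 1.191; the smallest integer is N = 2.

2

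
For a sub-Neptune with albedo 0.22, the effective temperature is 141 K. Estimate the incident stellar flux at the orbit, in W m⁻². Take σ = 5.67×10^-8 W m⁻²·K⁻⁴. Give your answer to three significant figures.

115 W m⁻²

From S(1−α)/4 = σT⁴: S = 4σT⁴/(1−α).
The emitted flux is σT⁴ = 22.41 W m⁻².
S = 4·22.41/0.78 = 114.9 W m⁻².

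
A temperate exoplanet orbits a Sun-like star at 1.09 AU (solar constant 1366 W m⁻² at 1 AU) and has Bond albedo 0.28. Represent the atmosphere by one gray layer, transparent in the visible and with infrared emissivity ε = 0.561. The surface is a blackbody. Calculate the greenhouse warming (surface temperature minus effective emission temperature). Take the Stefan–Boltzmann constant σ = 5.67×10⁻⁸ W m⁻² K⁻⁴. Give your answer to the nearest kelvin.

21 K

Irradiance scales as 1/d², so S = 1366 W m⁻² × (1/1.09)² = 1150 W m⁻².
At the top of the atmosphere, σT_e⁴ = S(1−α)/4 = 207.0 W m⁻², giving T_e = 245.8 K.
Surface balance with a leaky layer gives σT_s⁴ = σT_e⁴·2/(2−ε), so T_s = T_e·[2/(2−0.561)]^(1/4) = 266.9 K.
T_s − T_e = 266.9 − 245.8 = 21.08 K.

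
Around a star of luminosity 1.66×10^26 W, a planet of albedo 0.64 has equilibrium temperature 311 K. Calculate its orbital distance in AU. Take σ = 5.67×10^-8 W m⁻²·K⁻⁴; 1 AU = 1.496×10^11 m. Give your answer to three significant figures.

Required flux: S = 4σT⁴/(1−α) = 5894 W m⁻².
Then d = [L/(4πS)]^(1/2) = 4.734×10^10 m, i.e. 0.3165 AU.

0.316 AU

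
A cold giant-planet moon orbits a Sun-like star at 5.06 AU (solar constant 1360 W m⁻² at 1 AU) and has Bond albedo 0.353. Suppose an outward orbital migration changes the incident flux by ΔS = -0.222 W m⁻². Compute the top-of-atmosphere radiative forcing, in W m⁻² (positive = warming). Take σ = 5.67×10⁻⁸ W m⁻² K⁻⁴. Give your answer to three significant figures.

-0.0359 W m⁻²

By the inverse-square law, S = 1360/5.06² = 53.12 W m⁻².
ΔF = Δ[S(1−α)]/4 = (1−0.353)·-0.222/4 = -0.03591 W m⁻².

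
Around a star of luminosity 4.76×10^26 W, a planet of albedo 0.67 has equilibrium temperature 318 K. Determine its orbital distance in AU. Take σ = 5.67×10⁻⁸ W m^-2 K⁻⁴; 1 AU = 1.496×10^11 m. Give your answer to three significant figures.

0.491 AU

Energy balance gives S = 4σT⁴/(1−α) = 7028 W m^-2.
Then d = [L/(4πS)]^(1/2) = 7.341×10^10 m, i.e. 0.4907 AU.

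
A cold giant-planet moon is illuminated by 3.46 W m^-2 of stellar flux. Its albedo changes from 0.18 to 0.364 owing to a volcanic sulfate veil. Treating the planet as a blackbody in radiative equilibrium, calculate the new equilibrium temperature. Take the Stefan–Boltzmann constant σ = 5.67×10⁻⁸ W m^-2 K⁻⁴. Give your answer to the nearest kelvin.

56 K

New equilibrium: T₂ = [(1−0.364)·3.460/(4σ)]^(1/4) = 55.81 K.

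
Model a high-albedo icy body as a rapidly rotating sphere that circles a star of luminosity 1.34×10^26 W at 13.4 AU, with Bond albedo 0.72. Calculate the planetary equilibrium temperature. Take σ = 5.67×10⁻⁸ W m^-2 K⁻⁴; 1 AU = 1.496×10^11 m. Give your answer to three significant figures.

42.5 K

Orbital distance: d = 13.4 AU = 2.005×10^12 m.
S = L/(4πd²) = 2.654 W m^-2.
Averaging over the sphere, the absorbed flux is S(1−α)/4 = 0.1857 W m^-2.
In equilibrium σT⁴ equals this, so T = 42.54 K.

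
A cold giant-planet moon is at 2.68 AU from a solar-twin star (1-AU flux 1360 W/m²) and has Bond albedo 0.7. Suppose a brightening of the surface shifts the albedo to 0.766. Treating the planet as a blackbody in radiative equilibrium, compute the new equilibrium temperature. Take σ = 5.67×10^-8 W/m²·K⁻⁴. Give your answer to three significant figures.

118 K

Flux at the orbit: S = 1360/(2.68)² = 189.4 W/m².
New equilibrium: T₂ = [(1−0.766)·189.4/(4σ)]^(1/4) = 118.2 K.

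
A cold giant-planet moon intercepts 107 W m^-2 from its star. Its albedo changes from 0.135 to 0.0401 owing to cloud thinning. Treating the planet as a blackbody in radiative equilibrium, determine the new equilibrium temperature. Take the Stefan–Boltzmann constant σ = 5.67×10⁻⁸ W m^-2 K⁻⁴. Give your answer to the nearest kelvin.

146 K

T₂ = [S(1−α₂)/(4σ)]^(1/4) = [107.0·0.96/(4σ)]^(1/4) = 145.9 K.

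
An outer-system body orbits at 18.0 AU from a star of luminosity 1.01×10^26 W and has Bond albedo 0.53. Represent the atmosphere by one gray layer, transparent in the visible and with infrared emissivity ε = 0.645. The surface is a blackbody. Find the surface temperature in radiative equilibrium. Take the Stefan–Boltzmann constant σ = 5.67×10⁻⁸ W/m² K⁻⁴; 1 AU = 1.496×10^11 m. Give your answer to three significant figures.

Orbital distance: d = 18.0 AU = 2.693×10^12 m.
Spreading L over a sphere of radius d: S = 1.01×10^26/(4π·2.69×10^12²) = 1.108 W/m².
Effective emission temperature (TOA balance): σT_e⁴ = S(1−α)/4 = 0.1302 W/m² → T_e = 38.93 K.
Surface balance with a leaky layer gives σT_s⁴ = σT_e⁴·2/(2−ε), so T_s = T_e·[2/(2−0.645)]^(1/4) = 42.91 K.

42.9 kelvin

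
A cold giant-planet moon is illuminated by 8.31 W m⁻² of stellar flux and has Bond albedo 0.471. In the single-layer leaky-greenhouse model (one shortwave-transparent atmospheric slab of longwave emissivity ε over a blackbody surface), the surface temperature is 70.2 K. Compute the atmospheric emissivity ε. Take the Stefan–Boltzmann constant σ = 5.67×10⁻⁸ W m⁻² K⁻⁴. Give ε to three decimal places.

Effective temperature: T_e = [S(1−α)/(4σ)]^(1/4) = 66.35 K.
T_s⁴ = T_e⁴·2/(2−ε) → ε = 2 − 2(T_e/T_s)⁴ = 2 − 2·(66.35/70.2)⁴ = 0.4038.

0.404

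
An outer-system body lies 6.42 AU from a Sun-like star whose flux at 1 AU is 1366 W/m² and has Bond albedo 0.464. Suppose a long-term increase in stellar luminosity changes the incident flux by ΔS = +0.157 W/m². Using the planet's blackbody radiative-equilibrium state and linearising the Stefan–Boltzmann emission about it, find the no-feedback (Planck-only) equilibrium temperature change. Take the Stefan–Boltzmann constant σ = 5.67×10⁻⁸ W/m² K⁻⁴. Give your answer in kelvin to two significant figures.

0.11 K

By the inverse-square law, S = 1366/6.42² = 33.14 W/m².
Reference equilibrium: T_e = [S(1−α)/(4σ)]^(1/4) = 94.08 K.
TOA radiative forcing: ΔF = (1−α)ΔS/4 = 0.536·(+0.157)/4 = 0.02104 W/m².
The Planck feedback parameter is 4σT_e³ = 0.1888 W/m²/K.
So ΔT₀ = 0.02104/0.1888 = 0.111 K.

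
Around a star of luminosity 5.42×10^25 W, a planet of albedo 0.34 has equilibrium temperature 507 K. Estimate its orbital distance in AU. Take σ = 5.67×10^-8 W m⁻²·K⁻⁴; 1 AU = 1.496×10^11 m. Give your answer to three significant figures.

0.0921 AU

Required flux: S = 4σT⁴/(1−α) = 22710 W m⁻².
Then d = [L/(4πS)]^(1/2) = 1.378×10^10 m, i.e. 0.09213 AU.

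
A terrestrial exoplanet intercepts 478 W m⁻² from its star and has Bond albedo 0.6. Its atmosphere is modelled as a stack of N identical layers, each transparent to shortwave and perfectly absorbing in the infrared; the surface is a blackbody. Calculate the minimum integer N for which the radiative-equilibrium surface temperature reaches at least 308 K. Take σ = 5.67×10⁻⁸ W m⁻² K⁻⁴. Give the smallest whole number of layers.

10

The effective emission temperature is T_e = [S(1−α)/(4σ)]^¼ = 170.4 K.
Since T_s⁴ = (N+1)T_e⁴, we need N ≥ (T_s/T_e)⁴ − 1 = 9.675.
So N ≥ 9.675; the smallest integer is N = 10.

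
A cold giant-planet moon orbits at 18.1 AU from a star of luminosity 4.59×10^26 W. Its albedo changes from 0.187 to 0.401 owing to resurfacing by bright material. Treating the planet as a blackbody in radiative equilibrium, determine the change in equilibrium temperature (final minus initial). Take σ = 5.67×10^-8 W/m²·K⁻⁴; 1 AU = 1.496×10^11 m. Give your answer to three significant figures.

d = 18.1 × 1.496×10^11 m = 2.708×10^12 m.
Spreading L over a sphere of radius d: S = 4.59×10^26/(4π·2.71×10^12²) = 4.982 W/m².
Before: T₁ = [4.982·0.813/(4σ)]^(1/4) = 65.01 K.
After:  T₂ = [4.982·0.599/(4σ)]^(1/4) = 60.23 K.
ΔT = T₂ − T₁ = -4.780 K.

-4.78 K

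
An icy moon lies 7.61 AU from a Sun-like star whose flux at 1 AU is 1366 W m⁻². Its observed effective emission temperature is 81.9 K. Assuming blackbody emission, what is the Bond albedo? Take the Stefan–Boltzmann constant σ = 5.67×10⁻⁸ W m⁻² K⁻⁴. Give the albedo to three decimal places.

By the inverse-square law, S = 1366/7.61² = 23.59 W m⁻².
Energy balance: S(1−α)/4 = σT⁴, so 1−α = 4σT⁴/S.
σT⁴ = 2.551 W m⁻², so 4σT⁴ = 10.20 W m⁻².
Hence α = 1 − 10.20/23.59 = 0.5674.

0.567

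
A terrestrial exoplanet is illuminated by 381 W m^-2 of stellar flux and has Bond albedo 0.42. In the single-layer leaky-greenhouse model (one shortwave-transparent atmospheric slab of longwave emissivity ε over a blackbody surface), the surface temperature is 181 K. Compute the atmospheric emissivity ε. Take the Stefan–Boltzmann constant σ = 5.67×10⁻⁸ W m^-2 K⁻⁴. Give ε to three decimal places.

0.184

Effective temperature: T_e = [S(1−α)/(4σ)]^(1/4) = 176.7 K.
Since (2−ε)/2 = (T_e/T_s)⁴ = 0.9078, ε = 0.1844.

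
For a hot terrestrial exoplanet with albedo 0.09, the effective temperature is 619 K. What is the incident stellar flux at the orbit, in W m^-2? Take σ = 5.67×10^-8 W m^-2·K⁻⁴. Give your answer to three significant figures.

36600 W m^-2

Invert the energy balance for S: S = 4σT⁴/(1−α).
The emitted flux is σT⁴ = 8324 W m^-2.
S = 4·8324/0.91 = 36590 W m^-2.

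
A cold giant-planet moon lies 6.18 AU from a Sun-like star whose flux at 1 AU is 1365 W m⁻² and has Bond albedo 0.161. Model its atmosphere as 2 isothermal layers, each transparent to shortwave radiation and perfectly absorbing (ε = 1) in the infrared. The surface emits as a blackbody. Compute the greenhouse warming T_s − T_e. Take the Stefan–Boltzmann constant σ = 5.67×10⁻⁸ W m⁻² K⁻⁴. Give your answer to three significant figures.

33.9 kelvin

Irradiance scales as 1/d², so S = 1365 W m⁻² × (1/6.18)² = 35.74 W m⁻².
OLR = S(1−α)/4 = 7.496 W m⁻²; the top layer radiates at T_e = 107.2 K.
T_s = (N+1)^(1/4)·T_e = 141.1 K.
Warming: T_s − T_e = 33.89 K.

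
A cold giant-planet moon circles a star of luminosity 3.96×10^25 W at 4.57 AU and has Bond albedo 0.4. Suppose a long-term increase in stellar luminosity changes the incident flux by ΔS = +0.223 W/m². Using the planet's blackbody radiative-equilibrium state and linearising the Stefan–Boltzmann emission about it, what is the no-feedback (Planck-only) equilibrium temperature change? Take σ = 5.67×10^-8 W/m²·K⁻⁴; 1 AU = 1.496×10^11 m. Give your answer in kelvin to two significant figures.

Orbital distance: d = 4.57 AU = 6.837×10^11 m.
Spreading L over a sphere of radius d: S = 3.96×10^25/(4π·6.84×10^11²) = 6.742 W/m².
Reference equilibrium: T_e = [S(1−α)/(4σ)]^(1/4) = 64.99 K.
Only a fraction (1−α) is absorbed and it's spread over 4πR², so ΔF = (1−α)ΔS/4 = 0.03345 W/m².
Linearising σT⁴ gives d(σT⁴)/dT = 4σT_e³ = 0.06225 W/m² per K.
So ΔT₀ = 0.03345/0.06225 = 0.537 K.

0.54 K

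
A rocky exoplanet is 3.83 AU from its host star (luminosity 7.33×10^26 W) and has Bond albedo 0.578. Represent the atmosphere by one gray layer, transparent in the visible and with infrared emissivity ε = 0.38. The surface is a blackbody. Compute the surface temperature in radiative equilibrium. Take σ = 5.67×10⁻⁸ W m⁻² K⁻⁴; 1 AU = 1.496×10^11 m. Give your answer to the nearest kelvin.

d = 3.83 × 1.496×10^11 m = 5.730×10^11 m.
Spreading L over a sphere of radius d: S = 7.33×10^26/(4π·5.73×10^11²) = 177.7 W m⁻².
The planet radiates to space at T_e = [S(1−α)/(4σ)]^(1/4) = 134.8 K.
For a single slab of emissivity ε, T_s⁴ = 2T_e⁴/(2−ε); thus T_s = 134.8·(1.235)^(1/4) = 142.1 K.

142 K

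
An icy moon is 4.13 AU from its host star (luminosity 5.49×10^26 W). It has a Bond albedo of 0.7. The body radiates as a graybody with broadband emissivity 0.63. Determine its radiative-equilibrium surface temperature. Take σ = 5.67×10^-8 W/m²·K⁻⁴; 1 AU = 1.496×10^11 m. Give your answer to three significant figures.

125 K

Orbital distance: d = 4.13 AU = 6.178×10^11 m.
Flux at the orbit: S = L/(4πd²) = 5.49×10^26/(4π·(6.18×10^11)²) = 114.4 W/m².
Averaging over the sphere, the absorbed flux is S(1−α)/4 = 8.583 W/m².
Radiative balance εσT⁴ = 8.583 gives T = [8.583/(0.63·σ)]^(1/4) = 124.5 K.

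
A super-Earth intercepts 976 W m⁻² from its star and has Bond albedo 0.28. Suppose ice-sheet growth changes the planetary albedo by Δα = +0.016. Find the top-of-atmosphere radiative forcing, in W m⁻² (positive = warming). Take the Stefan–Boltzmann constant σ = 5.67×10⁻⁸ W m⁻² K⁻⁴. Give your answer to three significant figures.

-3.90 W m⁻²

The change in absorbed flux is Δ[S(1−α)/4] = −SΔα/4 = -3.904 W m⁻².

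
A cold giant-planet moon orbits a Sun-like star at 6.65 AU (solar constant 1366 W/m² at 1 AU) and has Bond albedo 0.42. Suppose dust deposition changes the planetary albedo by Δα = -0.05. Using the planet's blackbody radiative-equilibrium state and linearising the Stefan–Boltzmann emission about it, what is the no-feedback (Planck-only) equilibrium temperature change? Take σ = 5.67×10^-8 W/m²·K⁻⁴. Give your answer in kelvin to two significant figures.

Flux at the orbit: S = 1366/(6.65)² = 30.89 W/m².
Unperturbed T_e = [30.89·(1−0.42)/(4σ)]^¼ = 94.28 K.
The change in absorbed flux is Δ[S(1−α)/4] = −SΔα/4 = 0.3861 W/m².
The Planck feedback parameter is 4σT_e³ = 0.1900 W/m²/K.
ΔT₀ = ΔF/λ_P = 0.3861/0.1900 = 2.03 K.

2.0 kelvin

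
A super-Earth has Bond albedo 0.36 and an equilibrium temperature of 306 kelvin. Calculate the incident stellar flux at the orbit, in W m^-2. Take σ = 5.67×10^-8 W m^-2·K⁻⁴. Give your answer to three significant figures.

3110 W m^-2

From S(1−α)/4 = σT⁴: S = 4σT⁴/(1−α).
The emitted flux is σT⁴ = 497.1 W m^-2.
So S = 4×497.1/(1−0.36) = 3107 W m^-2.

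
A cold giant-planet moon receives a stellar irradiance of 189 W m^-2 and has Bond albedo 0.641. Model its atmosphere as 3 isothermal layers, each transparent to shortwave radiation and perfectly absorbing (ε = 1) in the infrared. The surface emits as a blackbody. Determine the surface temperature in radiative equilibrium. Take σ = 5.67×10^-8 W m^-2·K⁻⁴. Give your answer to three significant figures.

186 kelvin

OLR = S(1−α)/4 = 16.96 W m^-2; the top layer radiates at T_e = 131.5 K.
For an N-layer opaque stack, T_s⁴ = (N+1)T_e⁴, hence T_s = (4)^(1/4)×131.5 K = 186.0 K.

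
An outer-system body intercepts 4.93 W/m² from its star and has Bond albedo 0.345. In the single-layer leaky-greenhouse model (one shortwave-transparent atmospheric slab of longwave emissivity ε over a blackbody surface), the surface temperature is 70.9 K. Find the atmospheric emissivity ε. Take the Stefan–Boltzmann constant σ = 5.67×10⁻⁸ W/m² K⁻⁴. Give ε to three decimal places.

0.873

TOA balance gives T_e = 61.43 K.
Inverting T_s⁴ = 2T_e⁴/(2−ε): (T_e/T_s)⁴ = 0.5635, so ε = 2(1 − 0.5635) = 0.8731.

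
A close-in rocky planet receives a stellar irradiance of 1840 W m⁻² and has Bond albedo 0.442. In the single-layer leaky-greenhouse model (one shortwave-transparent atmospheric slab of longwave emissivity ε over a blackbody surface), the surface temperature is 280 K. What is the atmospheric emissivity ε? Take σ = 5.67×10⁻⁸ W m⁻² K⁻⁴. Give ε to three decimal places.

0.527

First, T_e = [1840·(1−0.442)/(4σ)]^(1/4) = 259.4 K.
T_s⁴ = T_e⁴·2/(2−ε) → ε = 2 − 2(T_e/T_s)⁴ = 2 − 2·(259.4/280)⁴ = 0.5270.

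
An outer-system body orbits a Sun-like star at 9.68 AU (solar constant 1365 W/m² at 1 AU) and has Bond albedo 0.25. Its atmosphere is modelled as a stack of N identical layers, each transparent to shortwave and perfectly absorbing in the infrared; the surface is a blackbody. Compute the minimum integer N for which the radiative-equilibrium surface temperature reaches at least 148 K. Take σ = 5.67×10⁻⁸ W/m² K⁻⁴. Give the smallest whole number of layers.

Flux at the orbit: S = 1365/(9.68)² = 14.57 W/m².
OLR = S(1−α)/4 = 2.731 W/m²; the top layer radiates at T_e = 83.31 K.
T_s = (N+1)^(1/4)·T_e ≥ 148 K requires N+1 ≥ (T_s/T_e)⁴ = (148/83.31)⁴ = 9.960.
The minimum whole number is N = 9.

9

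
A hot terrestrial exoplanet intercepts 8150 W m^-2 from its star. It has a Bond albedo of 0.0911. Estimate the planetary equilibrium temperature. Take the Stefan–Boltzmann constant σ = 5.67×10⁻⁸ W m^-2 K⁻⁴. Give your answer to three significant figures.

425 K

The planet absorbs (1−α)S over its disc πR² and re-emits over 4πR², so the mean absorbed flux is (1−0.0911)·8150/4 = 1852 W m^-2.
Balancing against σT⁴: T = (1852/5.67×10⁻⁸)^(1/4) = 425.1 K.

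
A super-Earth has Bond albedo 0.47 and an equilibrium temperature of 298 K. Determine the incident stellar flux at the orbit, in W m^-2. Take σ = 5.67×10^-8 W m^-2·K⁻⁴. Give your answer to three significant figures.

3370 W m^-2

Invert the energy balance for S: S = 4σT⁴/(1−α).
The emitted flux is σT⁴ = 447.1 W m^-2.
So S = 4×447.1/(1−0.47) = 3375 W m^-2.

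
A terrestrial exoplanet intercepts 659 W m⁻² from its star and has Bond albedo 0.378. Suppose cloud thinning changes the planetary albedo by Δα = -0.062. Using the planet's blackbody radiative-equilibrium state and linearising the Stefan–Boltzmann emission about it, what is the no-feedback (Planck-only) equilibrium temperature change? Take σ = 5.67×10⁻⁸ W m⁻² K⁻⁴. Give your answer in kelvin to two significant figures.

5.1 K

The baseline emission temperature is T_e = 206.2 K.
TOA radiative forcing: ΔF = −S·Δα/4 = −659.0·(-0.062)/4 = 10.21 W m⁻².
The Planck feedback parameter is 4σT_e³ = 1.988 W m⁻²/K.
ΔT₀ = ΔF/λ_P = 10.21/1.988 = 5.14 K.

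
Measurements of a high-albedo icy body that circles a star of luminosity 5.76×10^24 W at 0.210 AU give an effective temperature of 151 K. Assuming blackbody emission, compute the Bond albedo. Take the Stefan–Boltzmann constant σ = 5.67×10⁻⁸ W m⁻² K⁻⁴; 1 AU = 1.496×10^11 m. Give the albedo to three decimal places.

0.746

d = 0.210 × 1.496×10^11 m = 3.142×10^10 m.
Flux at the orbit: S = L/(4πd²) = 5.76×10^24/(4π·(3.14×10^10)²) = 464.4 W m⁻².
Rearranging the radiative balance, α = 1 − 4σT⁴/S.
4σT⁴ = 4·5.67×10⁻⁸·(151)⁴ = 117.9 W m⁻².
1−α = 117.9/464.4 = 0.2539, so α = 0.7461.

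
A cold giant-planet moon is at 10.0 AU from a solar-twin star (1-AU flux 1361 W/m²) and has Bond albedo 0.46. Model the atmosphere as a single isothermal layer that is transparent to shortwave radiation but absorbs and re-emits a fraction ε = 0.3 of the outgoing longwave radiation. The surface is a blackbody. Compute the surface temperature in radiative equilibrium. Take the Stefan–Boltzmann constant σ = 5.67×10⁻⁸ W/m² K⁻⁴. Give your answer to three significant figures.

Irradiance scales as 1/d², so S = 1361 W/m² × (1/10.0)² = 13.61 W/m².
Effective emission temperature (TOA balance): σT_e⁴ = S(1−α)/4 = 1.837 W/m² → T_e = 75.45 K.
For a single slab of emissivity ε, T_s⁴ = 2T_e⁴/(2−ε); thus T_s = 75.45·(1.176)^(1/4) = 78.58 K.

78.6 kelvin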